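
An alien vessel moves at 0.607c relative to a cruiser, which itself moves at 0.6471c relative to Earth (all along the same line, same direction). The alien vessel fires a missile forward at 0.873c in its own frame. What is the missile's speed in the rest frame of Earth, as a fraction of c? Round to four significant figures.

First combine the missile and alien vessel (S''→S'): u₁ = (0.873 + 0.607)/(1 + 0.873×0.607) = 1.48/1.529911 = 0.96738.
Then combine with the cruiser (S'→S): u = (0.96738 + 0.6471)/(1 + 0.96738×0.6471) = 1.61448/1.625991598 = 0.99292.

0.9929c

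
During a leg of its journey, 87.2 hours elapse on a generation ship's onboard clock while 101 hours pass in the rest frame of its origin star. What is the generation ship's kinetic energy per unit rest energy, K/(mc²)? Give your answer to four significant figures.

0.1583

The time-dilation ratio gives γ = 101/87.2 = 1.15826.
K/(mc²) = γ − 1 = 1.15826 − 1 = 0.1583.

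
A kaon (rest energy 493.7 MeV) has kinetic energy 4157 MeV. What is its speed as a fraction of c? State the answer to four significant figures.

0.9943c

K = (γ−1)mc², so γ = 1 + 4157/493.7 = 9.4201.
Then v/c = √(1 − γ⁻²) = √(1 − 0.0112691) = √0.9887309 = 0.9943.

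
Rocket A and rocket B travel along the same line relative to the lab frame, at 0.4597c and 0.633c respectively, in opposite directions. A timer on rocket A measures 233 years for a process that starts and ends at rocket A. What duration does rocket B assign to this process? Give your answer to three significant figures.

The velocity of rocket A relative to rocket B is (0.4597 + 0.633)c / (1 + 0.4597×0.633) = 0.8464c; relative speed 0.8464c.
γ for this relative speed: γ = 1/√(1 − 0.716393) = 1.8778.
Rocket A's interval is proper; time dilation gives Δt_B = γΔτ = 1.8778 × 233 years = 438 years.

438 years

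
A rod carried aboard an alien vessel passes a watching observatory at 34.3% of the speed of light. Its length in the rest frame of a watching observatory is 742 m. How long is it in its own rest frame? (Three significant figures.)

790 m

γ = 1/√(1 − β²) = 1/√(1 − 0.117649) = 1/√0.882351 = 1/0.939335 = 1.0646.
Proper length: L₀ = γ·L = 1.0646 × 742 = 790 m.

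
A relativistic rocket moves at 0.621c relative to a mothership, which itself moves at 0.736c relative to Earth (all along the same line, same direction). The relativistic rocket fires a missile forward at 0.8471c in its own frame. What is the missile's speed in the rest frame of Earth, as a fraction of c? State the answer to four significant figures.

First combine the missile and relativistic rocket (S''→S'): u₁ = (0.8471 + 0.621)/(1 + 0.8471×0.621) = 1.4681/1.5260491 = 0.96203.
Then combine with the mothership (S'→S): u = (0.96203 + 0.736)/(1 + 0.96203×0.736) = 1.69803/1.70805408 = 0.99413.

0.9941c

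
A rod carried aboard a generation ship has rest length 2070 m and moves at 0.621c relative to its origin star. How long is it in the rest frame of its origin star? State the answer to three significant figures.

Lorentz factor: γ = (1 − 0.385641)^(−1/2) = 1.2758.
Length contraction: L = L₀/γ = 2070/1.2758 = 1620 m.

1620 m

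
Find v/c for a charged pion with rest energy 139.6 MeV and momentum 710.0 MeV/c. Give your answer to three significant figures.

βγ = pc/(mc²) = 710.0/139.6 = 5.086.
Since γ² = 1 + (βγ)² = 26.8674, γ = √26.8674 = 5.18338, and β = (βγ)/γ = 5.086/5.18338 = 0.981.

0.981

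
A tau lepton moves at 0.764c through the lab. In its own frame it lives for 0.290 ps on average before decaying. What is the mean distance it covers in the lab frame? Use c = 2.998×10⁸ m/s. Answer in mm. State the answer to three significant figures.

0.103 mm

γ = 1/√(1 − β²) = 1/√(1 − 0.583696) = 1/√0.416304 = 1/0.645216 = 1.5499.
Lab-frame lifetime: Δt = γτ = 1.5499 × 0.290 ps = 0.44947 ps.
Distance: d = vΔt = 0.764 × 2.998×10⁸ m/s × 4.4947×10^-13 s = 1.03×10^-4 m = 0.103 mm.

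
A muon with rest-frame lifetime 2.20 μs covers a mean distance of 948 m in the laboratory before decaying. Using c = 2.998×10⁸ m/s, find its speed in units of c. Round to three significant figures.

0.821c

Lab distance = (lab lifetime)·v = γτ·βc, so βγ = d/(cτ) = 948.0/(2.998×10⁸ × 2.200×10^-6) = 1.4373.
With βγ = 1.4373: γ² = 1 + (βγ)² = 3.06583, and β = (βγ)/γ = 1.4373/1.75095 = 0.821.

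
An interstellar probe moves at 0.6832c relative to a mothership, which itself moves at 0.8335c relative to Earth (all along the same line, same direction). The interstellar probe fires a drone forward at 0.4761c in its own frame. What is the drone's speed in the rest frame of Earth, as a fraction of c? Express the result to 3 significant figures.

First combine the drone and interstellar probe (S''→S'): u₁ = (0.4761 + 0.6832)/(1 + 0.4761×0.6832) = 1.1593/1.32527152 = 0.87476.
Then combine with the mothership (S'→S): u = (0.87476 + 0.8335)/(1 + 0.87476×0.8335) = 1.70826/1.72911246 = 0.98794.

0.988c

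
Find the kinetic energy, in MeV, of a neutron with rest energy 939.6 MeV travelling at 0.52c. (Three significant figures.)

With β = 0.52, γ = 1/√(1 − 0.52²) = 1/√0.7296 = 1.17073.
Kinetic energy: K = (γ − 1)mc² = (1.17073 − 1) × 939.6 MeV = 0.17073 × 939.6 = 160 MeV.

160 MeV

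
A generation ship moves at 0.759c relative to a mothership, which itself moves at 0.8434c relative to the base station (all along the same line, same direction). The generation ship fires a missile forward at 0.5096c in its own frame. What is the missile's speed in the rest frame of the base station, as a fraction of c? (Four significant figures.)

0.9925c

Compose velocities in two stages. Stage 1 (into S'): u₁ = (0.5096+0.759)/(1+0.5096×0.759) = 0.91478.
Stage 2 (into S): u = (0.91478+0.8434)/(1+0.91478×0.8434) = 0.99247, so the speed is 0.9925c.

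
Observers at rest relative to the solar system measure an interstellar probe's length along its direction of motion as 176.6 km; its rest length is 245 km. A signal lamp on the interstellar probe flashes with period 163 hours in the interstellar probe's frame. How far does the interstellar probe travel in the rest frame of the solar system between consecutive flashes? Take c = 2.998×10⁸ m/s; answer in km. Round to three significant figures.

1.69×10^11 km

From L = L₀/γ: γ = 245/176.6 = 1.38732.
β = √(1 − 1/γ²) = 0.69313. Lab-frame period = γτ = 1.38732×163 hours = 226.13 hours. Distance = βc × γτ = 0.69313 × 2.998×10⁸ m/s × 814068 s = 1.6916×10^14 m = 1.69×10^11 km.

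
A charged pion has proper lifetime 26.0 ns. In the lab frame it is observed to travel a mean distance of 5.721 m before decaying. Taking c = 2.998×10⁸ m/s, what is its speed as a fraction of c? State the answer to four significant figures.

0.5917c

Lab distance = (lab lifetime)·v = γτ·βc, so βγ = d/(cτ) = 5.721/(2.998×10⁸ × 2.600×10^-8) = 0.73395.
With βγ = 0.73395: γ² = 1 + (βγ)² = 1.538683, and β = (βγ)/γ = 0.73395/1.24044 = 0.5917.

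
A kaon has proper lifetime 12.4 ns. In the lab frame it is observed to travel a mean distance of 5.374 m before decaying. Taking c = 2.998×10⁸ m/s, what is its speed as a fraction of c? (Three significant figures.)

0.822c

Lab distance = (lab lifetime)·v = γτ·βc, so βγ = d/(cτ) = 5.374/(2.998×10⁸ × 1.240×10^-8) = 1.4456.
With βγ = 1.4456: γ² = 1 + (βγ)² = 3.08976, and β = (βγ)/γ = 1.4456/1.75777 = 0.822.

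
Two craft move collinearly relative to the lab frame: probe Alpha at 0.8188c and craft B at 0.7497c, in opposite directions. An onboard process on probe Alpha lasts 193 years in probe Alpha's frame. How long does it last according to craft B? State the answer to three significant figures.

820 years

The velocity of probe Alpha relative to craft B is (0.8188 + 0.7497)c / (1 + 0.8188×0.7497) = 0.9719c; relative speed 0.9719c.
At |u| = 0.9719c, γ = (1 − 0.94459)^(−1/2) = 4.2482.
The clock on probe Alpha records proper time, so craft B measures Δt = γΔτ = 4.2482 × 193 = 820 years.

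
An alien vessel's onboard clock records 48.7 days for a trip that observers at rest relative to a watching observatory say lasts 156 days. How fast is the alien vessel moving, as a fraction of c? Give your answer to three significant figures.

γ = Δt/Δτ = 156/48.7 = 3.2033.
β = √(1 − 1/γ²) = √(1 − 0.0974551) = √0.9025449 = 0.950.

0.950c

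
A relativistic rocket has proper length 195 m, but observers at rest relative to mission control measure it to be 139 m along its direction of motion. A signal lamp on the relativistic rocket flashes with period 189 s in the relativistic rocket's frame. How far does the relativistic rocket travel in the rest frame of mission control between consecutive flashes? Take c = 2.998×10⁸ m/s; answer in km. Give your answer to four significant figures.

5.575×10^7 km

γ = L₀/L = 195/139 = 1.40288.
β = √(1 − 1/γ²) = 0.70135. Lab-frame period = γτ = 1.40288×189 s = 265.14 s. Distance = βc × γτ = 0.70135 × 2.998×10⁸ m/s × 265.14 s = 5.5750×10^10 m = 5.575×10^7 km.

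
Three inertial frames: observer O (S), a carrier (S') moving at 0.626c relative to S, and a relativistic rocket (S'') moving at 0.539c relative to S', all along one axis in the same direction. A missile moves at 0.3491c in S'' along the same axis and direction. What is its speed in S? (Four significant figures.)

0.9357c

First combine the missile and relativistic rocket (S''→S'): u₁ = (0.3491 + 0.539)/(1 + 0.3491×0.539) = 0.8881/1.1881649 = 0.74746.
Then combine with the carrier (S'→S): u = (0.74746 + 0.626)/(1 + 0.74746×0.626) = 1.37346/1.46790996 = 0.93566.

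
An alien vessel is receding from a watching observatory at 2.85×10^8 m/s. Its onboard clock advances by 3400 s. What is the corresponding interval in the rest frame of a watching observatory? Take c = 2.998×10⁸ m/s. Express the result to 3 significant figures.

β = v/c = (2.85×10^8 m/s)/(2.998×10⁸ m/s) = 0.950634.
γ = 1/√(1 − β²) = 1/√(1 − 0.903705) = 1/√0.096295 = 1/0.310314 = 3.2225.
The onboard clock measures proper time, so the interval in the rest frame of a watching observatory is dilated: Δt = γ·Δτ = 3.2225 × 3400 s = 11000 s.

11000 s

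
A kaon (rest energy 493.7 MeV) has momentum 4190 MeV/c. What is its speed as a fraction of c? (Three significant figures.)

βγ = pc/(mc²) = 4190/493.7 = 8.4869.
Since γ² = 1 + (βγ)² = 73.0275, γ = √73.0275 = 8.54561, and β = (βγ)/γ = 8.4869/8.54561 = 0.993.

0.993c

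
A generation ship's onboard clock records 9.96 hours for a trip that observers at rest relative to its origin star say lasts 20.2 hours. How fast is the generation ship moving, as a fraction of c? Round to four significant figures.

γ = Δt/Δτ = 20.2/9.96 = 2.0281.
β = √(1 − 1/γ²) = √(1 − 0.24312) = √0.75688 = 0.8700.

0.8700c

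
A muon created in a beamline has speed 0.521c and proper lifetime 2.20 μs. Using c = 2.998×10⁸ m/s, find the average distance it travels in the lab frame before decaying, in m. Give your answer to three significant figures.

With β = 0.521, γ = 1/√(1 − 0.521²) = 1/√0.728559 = 1.1716.
Lab-frame lifetime: Δt = γτ = 1.1716 × 2.20 μs = 2.5775 μs.
Distance: d = vΔt = 0.521 × 2.998×10⁸ m/s × 2.5775×10^-6 s = 403 m.

403 m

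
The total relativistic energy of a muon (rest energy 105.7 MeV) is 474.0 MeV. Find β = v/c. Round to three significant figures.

Total energy E = γmc² gives γ = 474.0/105.7 = 4.4844.
Hence β = √(1 − 1/γ²) = √(1 − 0.0497269) = √0.9502731 = 0.975.

0.975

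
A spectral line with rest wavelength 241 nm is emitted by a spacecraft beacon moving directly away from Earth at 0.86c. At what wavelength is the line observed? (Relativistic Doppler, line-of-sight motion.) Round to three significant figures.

878 nm

Relativistic Doppler for wavelength: λ_obs = λ_src · √((1+β)/(1−β)).
With β = 0.86: factor = √(1.86/0.14) = 3.645.
λ_obs = 241 × 3.645 = 878 nm.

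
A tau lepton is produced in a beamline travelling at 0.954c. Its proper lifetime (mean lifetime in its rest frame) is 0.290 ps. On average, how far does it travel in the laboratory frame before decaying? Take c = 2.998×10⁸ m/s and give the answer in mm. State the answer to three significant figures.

0.277 mm

With β = 0.954, γ = 1/√(1 − 0.954²) = 1/√0.089884 = 3.3355.
Lab-frame lifetime: Δt = γτ = 3.3355 × 0.290 ps = 0.9673 ps.
Distance: d = vΔt = 0.954 × 2.998×10⁸ m/s × 9.6730×10^-13 s = 2.77×10^-4 m = 0.277 mm.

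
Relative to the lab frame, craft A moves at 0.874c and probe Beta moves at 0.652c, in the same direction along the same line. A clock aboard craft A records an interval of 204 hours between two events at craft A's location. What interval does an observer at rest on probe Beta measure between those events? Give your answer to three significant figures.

238 hours

Transform craft A's velocity into probe Beta's frame: (0.874 − 0.652)/(1 − 0.874·0.652) = 0.222/0.430152, so the relative speed is 0.5161c.
γ for this relative speed: γ = 1/√(1 − 0.266359) = 1.1675.
Craft A's interval is proper; time dilation gives Δt_B = γΔτ = 1.1675 × 204 hours = 238 hours.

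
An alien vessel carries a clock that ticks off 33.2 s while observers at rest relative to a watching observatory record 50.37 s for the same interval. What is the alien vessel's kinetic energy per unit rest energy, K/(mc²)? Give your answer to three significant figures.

0.517

The time-dilation ratio gives γ = 50.37/33.2 = 1.51717.
Since K = (γ−1)mc², K/(mc²) = 1.51717 − 1 = 0.517.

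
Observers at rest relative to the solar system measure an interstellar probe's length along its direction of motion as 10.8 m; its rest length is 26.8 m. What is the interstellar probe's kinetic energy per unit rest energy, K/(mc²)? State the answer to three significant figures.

γ = L₀/L = 26.8/10.8 = 2.48148.
K/(mc²) = γ − 1 = 2.48148 − 1 = 1.48.

1.48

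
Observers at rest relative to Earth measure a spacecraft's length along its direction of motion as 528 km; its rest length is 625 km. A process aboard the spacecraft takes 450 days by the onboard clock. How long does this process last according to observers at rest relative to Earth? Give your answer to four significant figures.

γ = L₀/L = 625/528 = 1.18371.
The same γ dilates the second interval: 1.18371 × 450 days = 532.7 days.

532.7 days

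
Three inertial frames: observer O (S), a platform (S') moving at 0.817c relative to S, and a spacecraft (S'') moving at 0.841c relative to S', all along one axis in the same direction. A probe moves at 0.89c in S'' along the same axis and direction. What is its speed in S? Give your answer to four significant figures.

0.9990c

Compose velocities in two stages. Stage 1 (into S'): u₁ = (0.89+0.841)/(1+0.89×0.841) = 0.99.
Stage 2 (into S): u = (0.99+0.817)/(1+0.99×0.817) = 0.99899, so the speed is 0.9990c.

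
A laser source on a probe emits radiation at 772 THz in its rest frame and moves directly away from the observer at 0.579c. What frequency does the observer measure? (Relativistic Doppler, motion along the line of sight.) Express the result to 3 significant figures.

Relativistic Doppler (source moving away): f_obs = f_src · √((1−β)/(1+β)).
With β = 0.579: factor = √(0.421/1.579) = 0.51636.
f_obs = 772 × 0.51636 = 399 THz.

399 THz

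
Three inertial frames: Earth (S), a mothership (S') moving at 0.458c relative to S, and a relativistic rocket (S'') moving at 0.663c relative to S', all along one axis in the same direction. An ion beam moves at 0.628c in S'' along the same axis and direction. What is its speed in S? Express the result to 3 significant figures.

First combine the ion beam and relativistic rocket (S''→S'): u₁ = (0.628 + 0.663)/(1 + 0.628×0.663) = 1.291/1.416364 = 0.91149.
Then combine with the mothership (S'→S): u = (0.91149 + 0.458)/(1 + 0.91149×0.458) = 1.36949/1.41746242 = 0.96616.

0.966c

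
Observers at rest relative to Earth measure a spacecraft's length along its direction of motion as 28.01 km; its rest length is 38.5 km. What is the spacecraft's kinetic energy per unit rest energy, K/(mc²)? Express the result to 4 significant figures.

Length contraction gives γ = L₀/L = 38.5/28.01 = 1.37451.
Since K = (γ−1)mc², K/(mc²) = 1.37451 − 1 = 0.3745.

0.3745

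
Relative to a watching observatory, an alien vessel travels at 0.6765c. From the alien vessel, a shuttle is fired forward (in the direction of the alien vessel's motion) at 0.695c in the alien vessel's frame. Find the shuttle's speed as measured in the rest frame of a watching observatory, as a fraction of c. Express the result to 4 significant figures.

0.9329c

Relativistic velocity addition: u = (u' + v)/(1 + u'v/c²), with u' = 0.695c and v = 0.6765c.
Numerator: 0.695 + 0.6765 = 1.3715. Denominator: 1 + (0.695)(0.6765) = 1.4701675.
u = 1.3715/1.4701675 = 0.93289, so the speed is 0.9329c.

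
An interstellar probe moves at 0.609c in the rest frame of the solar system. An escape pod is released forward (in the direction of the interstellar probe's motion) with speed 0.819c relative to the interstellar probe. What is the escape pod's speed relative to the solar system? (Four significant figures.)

0.9528c

Relativistic velocity addition: u = (u' + v)/(1 + u'v/c²), with u' = 0.819c and v = 0.609c.
Numerator: 0.819 + 0.609 = 1.428. Denominator: 1 + (0.819)(0.609) = 1.498771.
u = 1.428/1.498771 = 0.95278, so the speed is 0.9528c.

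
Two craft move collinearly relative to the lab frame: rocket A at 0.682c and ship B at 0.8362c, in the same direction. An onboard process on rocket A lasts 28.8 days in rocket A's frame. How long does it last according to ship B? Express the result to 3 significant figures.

The velocity of rocket A relative to ship B is (0.682 − 0.8362)c / (1 − 0.682×0.8362) = −0.35885c; relative speed 0.35885c.
At |u| = 0.35885c, γ = (1 − 0.128773)^(−1/2) = 1.0714.
The clock on rocket A records proper time, so ship B measures Δt = γΔτ = 1.0714 × 28.8 = 30.9 days.

30.9 days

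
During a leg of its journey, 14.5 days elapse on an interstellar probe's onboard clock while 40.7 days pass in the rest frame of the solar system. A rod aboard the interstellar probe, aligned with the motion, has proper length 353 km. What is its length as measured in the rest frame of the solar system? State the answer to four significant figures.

125.8 km

γ = Δt/Δτ = 40.7/14.5 = 2.8069.
The rod contracts by the same γ: 353 km / 2.8069 = 125.8 km.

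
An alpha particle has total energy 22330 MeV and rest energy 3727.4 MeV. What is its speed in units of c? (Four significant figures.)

0.9860c

γ = E/(mc²) = 22330/3727.4 = 5.9908.
β = √(1 − 1/γ²) = √(1 − 0.0278632) = √0.9721368 = 0.9860.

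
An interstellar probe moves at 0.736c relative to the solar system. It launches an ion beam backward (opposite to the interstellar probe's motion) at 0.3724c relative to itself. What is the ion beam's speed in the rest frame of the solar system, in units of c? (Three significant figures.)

0.501c

Relativistic velocity addition: u = (u' + v)/(1 + u'v/c²), with u' = −0.3724c and v = 0.736c.
Numerator: −0.3724 + 0.736 = 0.3636. Denominator: 1 + (−0.3724)(0.736) = 0.7259136.
u = 0.3636/0.7259136 = 0.50089, so the speed is 0.501c.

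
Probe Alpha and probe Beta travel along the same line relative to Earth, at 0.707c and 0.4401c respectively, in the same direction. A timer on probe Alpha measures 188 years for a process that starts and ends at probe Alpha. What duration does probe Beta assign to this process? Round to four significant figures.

Speed of probe Alpha in probe Beta's frame: u = (v_A − v_B)/(1 − v_A v_B/c²) = (0.707 − 0.4401)/(1 − 0.707×0.4401) = 0.2669/0.6888493 = 0.38746; |u| = 0.38746c.
γ for this relative speed: γ = 1/√(1 − 0.150125) = 1.0847.
The clock on probe Alpha records proper time, so probe Beta measures Δt = γΔτ = 1.0847 × 188 = 203.9 years.

203.9 years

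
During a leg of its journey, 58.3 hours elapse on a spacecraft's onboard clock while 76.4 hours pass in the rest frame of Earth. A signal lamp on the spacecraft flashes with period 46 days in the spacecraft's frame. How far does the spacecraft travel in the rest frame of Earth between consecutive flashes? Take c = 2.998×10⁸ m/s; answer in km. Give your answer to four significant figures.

1.009×10^12 km

The time-dilation ratio gives γ = 76.4/58.3 = 1.31046.
β = √(1 − 1/γ²) = 0.64629. Lab-frame period = γτ = 1.31046×46 days = 60.281 days. Distance = βc × γτ = 0.64629 × 2.998×10⁸ m/s × 5208278.4 s = 1.0091×10^15 m = 1.009×10^12 km.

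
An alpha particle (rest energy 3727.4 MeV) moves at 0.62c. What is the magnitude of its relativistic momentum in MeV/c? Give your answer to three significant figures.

2950 MeV/c

Lorentz factor: γ = (1 − 0.3844)^(−1/2) = 1.2745.
Momentum: p = γβ·mc = 1.2745 × 0.62 × 3727.4 MeV/c = 2950 MeV/c.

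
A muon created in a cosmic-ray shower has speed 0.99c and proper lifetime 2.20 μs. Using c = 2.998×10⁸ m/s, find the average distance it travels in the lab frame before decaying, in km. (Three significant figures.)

γ = 1/√(1 − β²) = 1/√(1 − 0.9801) = 1/√0.0199 = 1/0.141067 = 7.0888.
Lab-frame lifetime: Δt = γτ = 7.0888 × 2.20 μs = 15.595 μs.
Distance: d = vΔt = 0.99 × 2.998×10⁸ m/s × 1.5595×10^-5 s = 4630 m = 4.63 km.

4.63 km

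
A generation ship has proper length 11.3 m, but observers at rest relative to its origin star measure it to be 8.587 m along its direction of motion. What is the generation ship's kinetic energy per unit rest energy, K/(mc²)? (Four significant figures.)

0.3159

From L = L₀/γ: γ = 11.3/8.587 = 1.31594.
Since K = (γ−1)mc², K/(mc²) = 1.31594 − 1 = 0.3159.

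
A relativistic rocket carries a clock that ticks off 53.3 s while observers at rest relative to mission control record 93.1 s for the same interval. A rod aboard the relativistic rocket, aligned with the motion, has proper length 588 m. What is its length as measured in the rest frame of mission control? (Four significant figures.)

336.6 m

γ = Δt/Δτ = 93.1/53.3 = 1.74672.
The rod contracts by the same γ: 588 m / 1.74672 = 336.6 m.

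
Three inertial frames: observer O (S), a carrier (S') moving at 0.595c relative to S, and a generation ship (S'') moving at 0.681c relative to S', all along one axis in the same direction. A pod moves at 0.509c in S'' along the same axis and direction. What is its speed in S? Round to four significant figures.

0.9691c

First combine the pod and generation ship (S''→S'): u₁ = (0.509 + 0.681)/(1 + 0.509×0.681) = 1.19/1.346629 = 0.88369.
Then combine with the carrier (S'→S): u = (0.88369 + 0.595)/(1 + 0.88369×0.595) = 1.47869/1.52579555 = 0.96913.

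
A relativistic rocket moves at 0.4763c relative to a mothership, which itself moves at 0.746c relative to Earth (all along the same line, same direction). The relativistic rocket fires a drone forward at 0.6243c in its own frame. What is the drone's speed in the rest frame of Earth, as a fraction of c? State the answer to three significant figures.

Apply u = (u'+v)/(1+u'v) twice. Drone in the mothership frame: (0.6243+0.4763)/(1+0.6243·0.4763) = 1.1006/1.29735409 = 0.84834c.
That velocity, transformed to the rest frame of Earth: (0.84834+0.746)/(1+0.84834·0.746) = 1.59434/1.63286164 = 0.97641c.

0.976c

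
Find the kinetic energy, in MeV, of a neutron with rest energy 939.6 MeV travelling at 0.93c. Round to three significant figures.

γ = 1/√(1 − β²) = 1/√(1 − 0.8649) = 1/√0.1351 = 1/0.36756 = 2.7206.
Kinetic energy: K = (γ − 1)mc² = (2.7206 − 1) × 939.6 MeV = 1.7206 × 939.6 = 1620 MeV.

1620 MeV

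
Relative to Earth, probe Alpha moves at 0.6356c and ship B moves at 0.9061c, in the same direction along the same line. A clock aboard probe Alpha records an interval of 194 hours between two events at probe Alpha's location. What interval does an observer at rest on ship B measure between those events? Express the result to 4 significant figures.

251.9 hours

Transform probe Alpha's velocity into ship B's frame: (0.6356 − 0.9061)/(1 − 0.6356·0.9061) = −0.2705/0.42408284, so the relative speed is 0.63785c.
At |u| = 0.63785c, γ = (1 − 0.406853)^(−1/2) = 1.2984.
The clock on probe Alpha records proper time, so ship B measures Δt = γΔτ = 1.2984 × 194 = 251.9 hours.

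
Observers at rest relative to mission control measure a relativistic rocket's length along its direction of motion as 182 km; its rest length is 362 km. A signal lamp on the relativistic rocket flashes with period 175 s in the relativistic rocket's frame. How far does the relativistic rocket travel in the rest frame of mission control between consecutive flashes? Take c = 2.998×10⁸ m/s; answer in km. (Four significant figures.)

9.021×10^7 km

Length contraction gives γ = L₀/L = 362/182 = 1.98901.
β = √(1 − 1/γ²) = 0.86442. Lab-frame period = γτ = 1.98901×175 s = 348.08 s. Distance = βc × γτ = 0.86442 × 2.998×10⁸ m/s × 348.08 s = 9.0206×10^10 m = 9.021×10^7 km.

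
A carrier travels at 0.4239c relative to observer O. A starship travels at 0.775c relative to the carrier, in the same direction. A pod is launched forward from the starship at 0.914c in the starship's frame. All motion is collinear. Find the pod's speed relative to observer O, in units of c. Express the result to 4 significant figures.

Apply u = (u'+v)/(1+u'v) twice. Pod in the carrier frame: (0.914+0.775)/(1+0.914·0.775) = 1.689/1.70835 = 0.98867c.
That velocity, transformed to the rest frame of observer O: (0.98867+0.4239)/(1+0.98867·0.4239) = 1.41257/1.419097213 = 0.9954c.

0.9954c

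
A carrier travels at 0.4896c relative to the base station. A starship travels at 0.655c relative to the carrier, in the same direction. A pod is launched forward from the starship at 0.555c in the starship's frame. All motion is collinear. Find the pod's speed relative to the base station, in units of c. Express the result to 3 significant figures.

0.960c

First combine the pod and starship (S''→S'): u₁ = (0.555 + 0.655)/(1 + 0.555×0.655) = 1.21/1.363525 = 0.88741.
Then combine with the carrier (S'→S): u = (0.88741 + 0.4896)/(1 + 0.88741×0.4896) = 1.37701/1.434475936 = 0.95994.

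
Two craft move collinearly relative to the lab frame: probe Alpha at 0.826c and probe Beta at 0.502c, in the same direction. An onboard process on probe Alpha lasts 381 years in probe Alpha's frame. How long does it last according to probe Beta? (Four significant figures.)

The velocity of probe Alpha relative to probe Beta is (0.826 − 0.502)c / (1 − 0.826×0.502) = 0.55352c; relative speed 0.55352c.
γ for this relative speed: γ = 1/√(1 − 0.306384) = 1.2007.
The clock on probe Alpha records proper time, so probe Beta measures Δt = γΔτ = 1.2007 × 381 = 457.5 years.

457.5 years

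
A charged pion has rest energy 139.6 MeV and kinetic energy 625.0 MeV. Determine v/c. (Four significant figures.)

K = (γ−1)mc², so γ = 1 + 625.0/139.6 = 5.4771.
Then v/c = √(1 − γ⁻²) = √(1 − 0.0333349) = √0.9666651 = 0.9832.

0.9832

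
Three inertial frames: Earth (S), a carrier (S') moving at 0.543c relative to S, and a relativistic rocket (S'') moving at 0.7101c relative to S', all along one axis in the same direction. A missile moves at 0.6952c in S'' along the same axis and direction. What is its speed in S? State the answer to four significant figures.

First combine the missile and relativistic rocket (S''→S'): u₁ = (0.6952 + 0.7101)/(1 + 0.6952×0.7101) = 1.4053/1.49366152 = 0.94084.
Then combine with the carrier (S'→S): u = (0.94084 + 0.543)/(1 + 0.94084×0.543) = 1.48384/1.51087612 = 0.98211.

0.9821c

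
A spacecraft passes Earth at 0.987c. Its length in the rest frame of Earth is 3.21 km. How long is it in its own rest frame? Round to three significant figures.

20.0 km

With β = 0.987, γ = 1/√(1 − 0.987²) = 1/√0.025831 = 6.222.
Proper length: L₀ = γ·L = 6.222 × 3.21 = 20.0 km.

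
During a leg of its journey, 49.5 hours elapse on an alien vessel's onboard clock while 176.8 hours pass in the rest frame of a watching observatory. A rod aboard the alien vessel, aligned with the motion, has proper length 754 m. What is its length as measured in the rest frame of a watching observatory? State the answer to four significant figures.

From Δt = γΔτ: γ = 176.8/49.5 = 3.57172.
L = L₀/γ = 754/3.57172 = 211.1 m.

211.1 m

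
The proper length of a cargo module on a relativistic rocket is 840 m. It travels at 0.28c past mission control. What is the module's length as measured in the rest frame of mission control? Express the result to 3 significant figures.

806 m

With β = 0.28, γ = 1/√(1 − 0.28²) = 1/√0.9216 = 1.0417.
Length contraction: L = L₀/γ = 840/1.0417 = 806 m.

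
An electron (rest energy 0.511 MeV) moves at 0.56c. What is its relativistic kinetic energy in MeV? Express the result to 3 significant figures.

0.106 MeV

With β = 0.56, γ = 1/√(1 − 0.56²) = 1/√0.6864 = 1.20701.
Kinetic energy: K = (γ − 1)mc² = (1.20701 − 1) × 0.511 MeV = 0.20701 × 0.511 = 0.106 MeV.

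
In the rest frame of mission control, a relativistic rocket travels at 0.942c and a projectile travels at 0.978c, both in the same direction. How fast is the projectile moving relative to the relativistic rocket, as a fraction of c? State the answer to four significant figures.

Transform to the relativistic rocket's frame: u' = (u − v)/(1 − uv/c²).
u' = (0.978 − 0.942)/(1 − 0.978×0.942) = 0.036/0.078724 = 0.45729.
Speed in the relativistic rocket's frame: 0.4573c (in the same direction).

0.4573c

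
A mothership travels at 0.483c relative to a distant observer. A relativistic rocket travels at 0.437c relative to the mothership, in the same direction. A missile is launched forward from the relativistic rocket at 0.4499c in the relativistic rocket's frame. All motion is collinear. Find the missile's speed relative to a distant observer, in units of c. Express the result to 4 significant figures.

Apply u = (u'+v)/(1+u'v) twice. Missile in the mothership frame: (0.4499+0.437)/(1+0.4499·0.437) = 0.8869/1.1966063 = 0.74118c.
That velocity, transformed to the rest frame of a distant observer: (0.74118+0.483)/(1+0.74118·0.483) = 1.22418/1.35798994 = 0.90146c.

0.9015c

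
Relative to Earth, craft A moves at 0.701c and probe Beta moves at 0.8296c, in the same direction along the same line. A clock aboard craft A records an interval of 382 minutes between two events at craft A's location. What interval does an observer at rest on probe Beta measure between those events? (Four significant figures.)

401.4 minutes

The velocity of craft A relative to probe Beta is (0.701 − 0.8296)c / (1 − 0.701×0.8296) = −0.30732c; relative speed 0.30732c.
At |u| = 0.30732c, γ = (1 − 0.0944456)^(−1/2) = 1.0509.
Craft A's interval is proper; time dilation gives Δt_B = γΔτ = 1.0509 × 382 minutes = 401.4 minutes.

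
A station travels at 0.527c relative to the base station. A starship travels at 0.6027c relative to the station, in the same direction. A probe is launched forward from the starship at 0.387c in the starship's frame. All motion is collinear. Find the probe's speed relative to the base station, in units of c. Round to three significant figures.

First combine the probe and starship (S''→S'): u₁ = (0.387 + 0.6027)/(1 + 0.387×0.6027) = 0.9897/1.2332449 = 0.80252.
Then combine with the station (S'→S): u = (0.80252 + 0.527)/(1 + 0.80252×0.527) = 1.32952/1.42292804 = 0.93436.

0.934c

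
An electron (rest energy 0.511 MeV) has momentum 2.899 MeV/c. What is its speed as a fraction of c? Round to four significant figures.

pc/(mc²) = 2.899/0.511 = 5.6732 = βγ = β/√(1−β²).
So β² = x²/(1 + x²) with x = 5.6732: x² = 32.1852, β² = 32.1852/33.1852 = 0.969866, β = 0.9848.

0.9848c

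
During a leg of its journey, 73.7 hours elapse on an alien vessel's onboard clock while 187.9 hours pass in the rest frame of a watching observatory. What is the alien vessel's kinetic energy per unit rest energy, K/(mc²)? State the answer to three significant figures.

1.55

γ = Δt/Δτ = 187.9/73.7 = 2.54953.
K/(mc²) = γ − 1 = 2.54953 − 1 = 1.55.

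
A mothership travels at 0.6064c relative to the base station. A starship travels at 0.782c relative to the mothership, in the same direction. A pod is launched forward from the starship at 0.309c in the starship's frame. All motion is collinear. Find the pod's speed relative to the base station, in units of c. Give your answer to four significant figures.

Apply u = (u'+v)/(1+u'v) twice. Pod in the mothership frame: (0.309+0.782)/(1+0.309·0.782) = 1.091/1.241638 = 0.87868c.
That velocity, transformed to the rest frame of the base station: (0.87868+0.6064)/(1+0.87868·0.6064) = 1.48508/1.532831552 = 0.96885c.

0.9688c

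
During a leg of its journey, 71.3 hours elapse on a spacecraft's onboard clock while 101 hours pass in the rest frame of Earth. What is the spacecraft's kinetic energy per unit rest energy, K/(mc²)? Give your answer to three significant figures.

0.417

γ = Δt/Δτ = 101/71.3 = 1.41655.
K/(mc²) = γ − 1 = 1.41655 − 1 = 0.417.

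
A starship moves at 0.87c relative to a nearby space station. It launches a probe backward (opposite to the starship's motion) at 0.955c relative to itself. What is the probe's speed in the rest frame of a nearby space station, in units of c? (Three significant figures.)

In units of c, u = (u' + v)/(1 + u'v) with u' = −0.955 and v = 0.87.
Numerator: −0.955 + 0.87 = −0.085. Denominator: 1 + (−0.955)(0.87) = 0.16915.
u = −0.085/0.16915 = −0.50251, so the speed is 0.503c.

0.503c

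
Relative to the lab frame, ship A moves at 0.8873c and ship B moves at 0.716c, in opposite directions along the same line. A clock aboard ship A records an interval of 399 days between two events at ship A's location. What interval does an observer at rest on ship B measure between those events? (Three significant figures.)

2030 days

Transform ship A's velocity into ship B's frame: (0.8873 + 0.716)/(1 + 0.8873·0.716) = 1.6033/1.6353068, so the relative speed is 0.98043c.
γ for this relative speed: γ = 1/√(1 − 0.961243) = 5.0795.
Ship A's interval is proper; time dilation gives Δt_B = γΔτ = 5.0795 × 399 days = 2030 days.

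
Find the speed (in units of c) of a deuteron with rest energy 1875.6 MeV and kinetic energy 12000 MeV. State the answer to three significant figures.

K = (γ−1)mc², so γ = 1 + 12000/1875.6 = 7.398.
Then v/c = √(1 − γ⁻²) = √(1 − 0.0182714) = √0.9817286 = 0.991.

0.991c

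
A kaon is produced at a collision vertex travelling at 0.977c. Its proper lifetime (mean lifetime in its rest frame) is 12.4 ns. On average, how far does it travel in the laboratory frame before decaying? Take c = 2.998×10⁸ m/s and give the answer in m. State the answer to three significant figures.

With β = 0.977, γ = 1/√(1 − 0.977²) = 1/√0.045471 = 4.6896.
Lab-frame lifetime: Δt = γτ = 4.6896 × 12.4 ns = 58.151 ns.
Distance: d = vΔt = 0.977 × 2.998×10⁸ m/s × 5.8151×10^-8 s = 17.0 m.

17.0 m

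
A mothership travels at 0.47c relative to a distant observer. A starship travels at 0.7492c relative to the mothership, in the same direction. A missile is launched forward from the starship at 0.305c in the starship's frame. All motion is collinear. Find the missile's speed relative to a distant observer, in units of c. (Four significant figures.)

0.9464c

First combine the missile and starship (S''→S'): u₁ = (0.305 + 0.7492)/(1 + 0.305×0.7492) = 1.0542/1.228506 = 0.85812.
Then combine with the mothership (S'→S): u = (0.85812 + 0.47)/(1 + 0.85812×0.47) = 1.32812/1.4033164 = 0.94642.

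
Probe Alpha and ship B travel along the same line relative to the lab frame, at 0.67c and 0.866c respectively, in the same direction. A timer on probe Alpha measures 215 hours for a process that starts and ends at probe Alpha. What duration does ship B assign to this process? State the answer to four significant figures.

243.1 hours

The velocity of probe Alpha relative to ship B is (0.67 − 0.866)c / (1 − 0.67×0.866) = −0.46691c; relative speed 0.46691c.
γ for this relative speed: γ = 1/√(1 − 0.218005) = 1.1308.
The clock on probe Alpha records proper time, so ship B measures Δt = γΔτ = 1.1308 × 215 = 243.1 hours.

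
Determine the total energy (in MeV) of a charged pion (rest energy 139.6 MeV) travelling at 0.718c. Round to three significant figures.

γ = 1/√(1 − β²) = 1/√(1 − 0.515524) = 1/√0.484476 = 1/0.696043 = 1.4367.
Total energy: E = γmc² = 1.4367 × 139.6 MeV = 201 MeV.

201 MeV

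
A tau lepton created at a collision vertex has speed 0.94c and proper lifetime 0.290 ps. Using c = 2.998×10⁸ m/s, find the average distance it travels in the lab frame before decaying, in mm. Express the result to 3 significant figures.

With β = 0.94, γ = 1/√(1 − 0.94²) = 1/√0.1164 = 2.9311.
Lab-frame lifetime: Δt = γτ = 2.9311 × 0.290 ps = 0.85002 ps.
Distance: d = vΔt = 0.94 × 2.998×10⁸ m/s × 8.5002×10^-13 s = 2.40×10^-4 m = 0.240 mm.

0.240 mm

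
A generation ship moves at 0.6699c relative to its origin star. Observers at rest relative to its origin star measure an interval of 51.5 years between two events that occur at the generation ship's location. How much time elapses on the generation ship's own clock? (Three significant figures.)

Lorentz factor: γ = (1 − 0.44876601)^(−1/2) = 1.3469.
The moving clock records proper time: Δτ = Δt/γ = 51.5/1.3469 = 38.2 years.

38.2 years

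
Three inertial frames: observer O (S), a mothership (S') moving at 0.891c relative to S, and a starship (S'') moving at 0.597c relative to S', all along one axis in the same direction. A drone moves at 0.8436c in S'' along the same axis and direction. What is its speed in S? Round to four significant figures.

0.9975c

First combine the drone and starship (S''→S'): u₁ = (0.8436 + 0.597)/(1 + 0.8436×0.597) = 1.4406/1.5036292 = 0.95808.
Then combine with the mothership (S'→S): u = (0.95808 + 0.891)/(1 + 0.95808×0.891) = 1.84908/1.85364928 = 0.99753.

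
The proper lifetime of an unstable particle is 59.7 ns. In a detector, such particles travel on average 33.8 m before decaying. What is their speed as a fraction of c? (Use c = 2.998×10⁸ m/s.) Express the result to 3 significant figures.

d = βγcτ ⇒ βγ = d/(cτ) = 33.80 m / (17.89806 m) = 1.8885.
β = (βγ)/√(1+(βγ)²) = 1.8885/√4.56643 = 0.884.

0.884c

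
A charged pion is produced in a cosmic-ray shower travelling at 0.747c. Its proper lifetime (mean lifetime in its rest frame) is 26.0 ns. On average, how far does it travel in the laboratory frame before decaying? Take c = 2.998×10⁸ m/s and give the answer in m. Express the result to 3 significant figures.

β² = 0.558009, so γ = 1/√0.441991 = 1.5042.
Lab-frame lifetime: Δt = γτ = 1.5042 × 26.0 ns = 39.109 ns.
Distance: d = vΔt = 0.747 × 2.998×10⁸ m/s × 3.9109×10^-8 s = 8.76 m.

8.76 m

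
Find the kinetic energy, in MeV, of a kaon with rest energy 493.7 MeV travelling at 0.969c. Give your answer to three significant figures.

γ = 1/√(1 − β²) = 1/√(1 − 0.938961) = 1/√0.061039 = 1/0.247061 = 4.0476.
Kinetic energy: K = (γ − 1)mc² = (4.0476 − 1) × 493.7 MeV = 3.0476 × 493.7 = 1500 MeV.

1500 MeV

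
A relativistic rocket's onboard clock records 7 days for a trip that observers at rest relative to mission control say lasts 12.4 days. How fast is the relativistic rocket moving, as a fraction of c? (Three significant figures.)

0.825c

γ = Δt/Δτ = 12.4/7 = 1.7714.
β = √(1 − 1/γ²) = √(1 − 0.318689) = √0.681311 = 0.825.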